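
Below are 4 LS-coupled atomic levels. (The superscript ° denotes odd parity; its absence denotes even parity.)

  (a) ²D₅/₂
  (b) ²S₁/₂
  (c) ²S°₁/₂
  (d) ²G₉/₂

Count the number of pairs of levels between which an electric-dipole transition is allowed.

0

(a)–(b): forbidden (parity, ΔL, ΔJ).
(a)–(c): forbidden (ΔL, ΔJ).
(a)–(d): forbidden (parity, ΔL, ΔJ).
(b)–(c): forbidden (ΔL).
(b)–(d): forbidden (parity, ΔL, ΔJ).
(c)–(d): forbidden (ΔL, ΔJ).
Allowed pairs: 0 of 6.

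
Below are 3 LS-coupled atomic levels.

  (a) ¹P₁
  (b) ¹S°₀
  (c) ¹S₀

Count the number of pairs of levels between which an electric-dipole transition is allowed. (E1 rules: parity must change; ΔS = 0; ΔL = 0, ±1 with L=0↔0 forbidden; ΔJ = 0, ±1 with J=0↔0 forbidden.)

1

(a)–(b): allowed.
(a)–(c): forbidden (parity).
(b)–(c): forbidden (ΔL, ΔJ).
Allowed pairs: 1 of 3.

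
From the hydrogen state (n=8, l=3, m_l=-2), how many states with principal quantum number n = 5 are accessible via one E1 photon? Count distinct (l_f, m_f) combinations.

5

E1 requires Δl = ±1, so l_f ∈ {2, 4}; with 0 ≤ l_f ≤ n_f−1 = 4, the allowed l_f values are {2, 4}.
For l_f = 2: m_f ∈ {m_i−1, m_i, m_i+1} ∩ [−2, 2] = {-2, -1} → 2 states.
For l_f = 4: m_f ∈ {m_i−1, m_i, m_i+1} ∩ [−4, 4] = {-3, -2, -1} → 3 states.
Total: 5.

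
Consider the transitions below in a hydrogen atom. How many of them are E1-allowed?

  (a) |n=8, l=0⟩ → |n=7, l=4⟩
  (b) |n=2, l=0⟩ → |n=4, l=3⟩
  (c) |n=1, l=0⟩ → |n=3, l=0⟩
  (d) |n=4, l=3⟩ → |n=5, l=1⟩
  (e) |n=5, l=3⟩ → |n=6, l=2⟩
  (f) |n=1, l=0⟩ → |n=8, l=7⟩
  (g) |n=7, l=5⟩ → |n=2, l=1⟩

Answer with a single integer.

1

(a) forbidden — Δl = +4 (E1 requires Δl = ±1)
(b) forbidden — Δl = +3 (E1 requires Δl = ±1)
(c) forbidden — Δl = +0 (E1 requires Δl = ±1)
(d) forbidden — Δl = -2 (E1 requires Δl = ±1)
(e) allowed
(f) forbidden — Δl = +7 (E1 requires Δl = ±1)
(g) forbidden — Δl = -4 (E1 requires Δl = ±1)
Total allowed: 1 of 7.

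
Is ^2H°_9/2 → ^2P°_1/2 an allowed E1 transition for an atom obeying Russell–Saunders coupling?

Reading off the term symbols: S 1/2→1/2, L 5→1, J 9/2→1/2, parity odd→odd.
ΔL = 0, ±1 (not L=0↔0): L: 5 → 1, ΔL = -4 — violated.
ΔS = 0: S: 1/2 → 1/2 — satisfied.
Parity must change: odd → odd — violated.
ΔJ = 0, ±1 (not J=0↔0): J: 9/2 → 1/2, ΔJ = -4 — violated.
Rule(s) violated: parity, ΔL, ΔJ.

forbidden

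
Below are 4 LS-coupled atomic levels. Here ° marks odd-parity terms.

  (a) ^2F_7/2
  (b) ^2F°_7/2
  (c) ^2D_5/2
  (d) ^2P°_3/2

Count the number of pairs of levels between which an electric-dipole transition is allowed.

3

(a)–(b): allowed.
(a)–(c): forbidden (parity).
(a)–(d): forbidden (ΔL, ΔJ).
(b)–(c): allowed.
(b)–(d): forbidden (parity, ΔL, ΔJ).
(c)–(d): allowed.
Allowed pairs: 3 of 6.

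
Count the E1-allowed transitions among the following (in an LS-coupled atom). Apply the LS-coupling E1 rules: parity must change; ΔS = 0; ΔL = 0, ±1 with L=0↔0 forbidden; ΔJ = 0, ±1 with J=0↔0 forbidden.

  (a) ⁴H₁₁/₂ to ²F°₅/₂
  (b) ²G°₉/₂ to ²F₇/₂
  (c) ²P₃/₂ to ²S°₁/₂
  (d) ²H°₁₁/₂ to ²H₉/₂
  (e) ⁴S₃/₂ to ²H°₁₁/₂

3

(a) forbidden (ΔS, ΔL, ΔJ fail)
(b) allowed
(c) allowed
(d) allowed
(e) forbidden (ΔS, ΔL, ΔJ fail)
Total allowed: 3 of 5.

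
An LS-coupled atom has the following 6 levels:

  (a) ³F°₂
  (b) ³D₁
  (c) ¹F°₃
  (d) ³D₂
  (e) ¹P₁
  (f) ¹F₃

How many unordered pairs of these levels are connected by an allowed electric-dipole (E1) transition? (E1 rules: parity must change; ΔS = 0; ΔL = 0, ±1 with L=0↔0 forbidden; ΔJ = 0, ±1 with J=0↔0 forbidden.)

(a)–(b): allowed.
(a)–(c): forbidden (parity, ΔS).
(a)–(d): allowed.
(a)–(e): forbidden (ΔS, ΔL).
(a)–(f): forbidden (ΔS).
(b)–(c): forbidden (ΔS, ΔJ).
(b)–(d): forbidden (parity).
(b)–(e): forbidden (parity, ΔS).
(b)–(f): forbidden (parity, ΔS, ΔJ).
(c)–(d): forbidden (ΔS).
(c)–(e): forbidden (ΔL, ΔJ).
(c)–(f): allowed.
(d)–(e): forbidden (parity, ΔS).
(d)–(f): forbidden (parity, ΔS).
(e)–(f): forbidden (parity, ΔL, ΔJ).
Allowed pairs: 3 of 15.

3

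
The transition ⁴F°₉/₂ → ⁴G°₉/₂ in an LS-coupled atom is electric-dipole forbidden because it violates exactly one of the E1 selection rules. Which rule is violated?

parity

Reading off the term symbols: S 3/2→3/2, L 3→4, J 9/2→9/2, parity odd→odd.
Parity must change: odd → odd — fails.
ΔS = 0: S: 3/2 → 3/2 — passes.
ΔL = 0, ±1 (not L=0↔0): L: 3 → 4, ΔL = +1 — passes.
ΔJ = 0, ±1 (not J=0↔0): J: 9/2 → 9/2, ΔJ = +0 — passes.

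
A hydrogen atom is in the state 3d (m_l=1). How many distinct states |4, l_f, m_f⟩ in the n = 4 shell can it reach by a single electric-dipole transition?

E1 requires Δl = ±1, so l_f ∈ {1, 3}; with 0 ≤ l_f ≤ n_f−1 = 3, the allowed l_f values are {1, 3}.
For l_f = 1: m_f ∈ {m_i−1, m_i, m_i+1} ∩ [−1, 1] = {0, 1} → 2 states.
For l_f = 3: m_f ∈ {m_i−1, m_i, m_i+1} ∩ [−3, 3] = {0, 1, 2} → 3 states.
Total: 5.

5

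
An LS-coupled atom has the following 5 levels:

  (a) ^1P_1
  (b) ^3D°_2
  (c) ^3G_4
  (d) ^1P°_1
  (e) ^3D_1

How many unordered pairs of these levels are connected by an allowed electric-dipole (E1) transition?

(a)–(b): forbidden (ΔS).
(a)–(c): forbidden (parity, ΔS, ΔL, ΔJ).
(a)–(d): allowed.
(a)–(e): forbidden (parity, ΔS).
(b)–(c): forbidden (ΔL, ΔJ).
(b)–(d): forbidden (parity, ΔS).
(b)–(e): allowed.
(c)–(d): forbidden (ΔS, ΔL, ΔJ).
(c)–(e): forbidden (parity, ΔL, ΔJ).
(d)–(e): forbidden (ΔS).
Allowed pairs: 2 of 10.

2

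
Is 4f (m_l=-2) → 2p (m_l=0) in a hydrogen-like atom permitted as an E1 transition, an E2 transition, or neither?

Δl = 1 − 3 = -2; l_i + l_f = 4.
Δm_l = +2.
E1 (Δl = ±1, |Δm_l| ≤ 1): not satisfied.
E2 (Δl = 0,±2, l_i+l_f ≥ 2, |Δm_l| ≤ 2): satisfied.

E2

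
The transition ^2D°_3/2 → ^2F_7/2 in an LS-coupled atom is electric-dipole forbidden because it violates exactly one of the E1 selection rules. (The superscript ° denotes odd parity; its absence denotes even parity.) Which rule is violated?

the ΔJ = 0, ±1 rule

Parity must change: odd → even — ok.
ΔS = 0: S: 1/2 → 1/2 — ok.
ΔL = 0, ±1 (not L=0↔0): L: 2 → 3, ΔL = +1 — ok.
ΔJ = 0, ±1 (not J=0↔0): J: 3/2 → 7/2, ΔJ = +2 — fails.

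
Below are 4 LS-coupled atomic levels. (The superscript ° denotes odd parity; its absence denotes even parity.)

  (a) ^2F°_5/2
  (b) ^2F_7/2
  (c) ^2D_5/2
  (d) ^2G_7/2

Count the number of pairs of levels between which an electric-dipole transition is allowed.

(a)–(b): allowed.
(a)–(c): allowed.
(a)–(d): allowed.
(b)–(c): forbidden (parity).
(b)–(d): forbidden (parity).
(c)–(d): forbidden (parity, ΔL).
Allowed pairs: 3 of 6.

3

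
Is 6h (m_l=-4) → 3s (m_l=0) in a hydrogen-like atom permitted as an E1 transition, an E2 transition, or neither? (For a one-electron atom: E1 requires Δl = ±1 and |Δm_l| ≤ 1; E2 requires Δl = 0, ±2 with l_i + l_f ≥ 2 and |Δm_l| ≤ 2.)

neither

Δl = 0 − 5 = -5; l_i + l_f = 5.
Δm_l = +4.
E1 (Δl = ±1, |Δm_l| ≤ 1): not satisfied.
E2 (Δl = 0,±2, l_i+l_f ≥ 2, |Δm_l| ≤ 2): not satisfied.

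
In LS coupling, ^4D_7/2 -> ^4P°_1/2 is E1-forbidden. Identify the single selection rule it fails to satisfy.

the ΔJ = 0, ±1 rule

Reading off the term symbols: S 3/2→3/2, L 2→1, J 7/2→1/2, parity even→odd.
ΔL = 0, ±1 (not L=0↔0): L: 2 → 1, ΔL = -1 — ok.
Parity must change: even → odd — ok.
ΔS = 0: S: 3/2 → 3/2 — ok.
ΔJ = 0, ±1 (not J=0↔0): J: 7/2 → 1/2, ΔJ = -3 — fails.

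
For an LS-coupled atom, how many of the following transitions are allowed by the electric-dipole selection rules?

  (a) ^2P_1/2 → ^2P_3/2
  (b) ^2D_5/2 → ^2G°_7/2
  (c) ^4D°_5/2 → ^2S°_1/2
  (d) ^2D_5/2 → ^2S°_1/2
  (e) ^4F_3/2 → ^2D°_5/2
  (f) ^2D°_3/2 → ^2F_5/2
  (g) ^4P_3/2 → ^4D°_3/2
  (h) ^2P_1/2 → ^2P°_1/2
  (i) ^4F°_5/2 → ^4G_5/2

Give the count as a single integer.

(a) forbidden (parity fails)
(b) forbidden (ΔL fails)
(c) forbidden (parity, ΔS, ΔL, ΔJ fail)
(d) forbidden (ΔL, ΔJ fail)
(e) forbidden (ΔS fails)
(f) allowed
(g) allowed
(h) allowed
(i) allowed
Total allowed: 4 of 9.

4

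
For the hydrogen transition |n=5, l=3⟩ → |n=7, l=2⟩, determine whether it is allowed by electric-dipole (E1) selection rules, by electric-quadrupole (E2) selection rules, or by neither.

Δl = 2 − 3 = -1; l_i + l_f = 5.
E1 (Δl = ±1): satisfied.
E2 (Δl = 0,±2, l_i+l_f ≥ 2): not satisfied.

E1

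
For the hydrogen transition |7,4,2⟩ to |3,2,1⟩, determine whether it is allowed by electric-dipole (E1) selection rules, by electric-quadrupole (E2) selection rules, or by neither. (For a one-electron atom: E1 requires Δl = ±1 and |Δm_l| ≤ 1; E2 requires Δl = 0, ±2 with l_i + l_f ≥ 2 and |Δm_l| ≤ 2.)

Δl = 2 − 4 = -2; l_i + l_f = 6.
Δm_l = -1.
E1 (Δl = ±1, |Δm_l| ≤ 1): not satisfied.
E2 (Δl = 0,±2, l_i+l_f ≥ 2, |Δm_l| ≤ 2): satisfied.

E2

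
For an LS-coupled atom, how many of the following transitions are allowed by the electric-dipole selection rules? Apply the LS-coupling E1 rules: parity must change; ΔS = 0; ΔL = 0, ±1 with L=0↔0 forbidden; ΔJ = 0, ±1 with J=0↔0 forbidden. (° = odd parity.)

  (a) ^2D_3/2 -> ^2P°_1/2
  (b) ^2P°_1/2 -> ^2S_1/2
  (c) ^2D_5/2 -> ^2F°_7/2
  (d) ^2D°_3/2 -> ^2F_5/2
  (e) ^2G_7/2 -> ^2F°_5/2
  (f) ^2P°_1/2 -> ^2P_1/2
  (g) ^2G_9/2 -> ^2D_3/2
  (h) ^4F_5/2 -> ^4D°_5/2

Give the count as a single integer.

7

(a) allowed
(b) allowed
(c) allowed
(d) allowed
(e) allowed
(f) allowed
(g) forbidden (parity, ΔL, ΔJ fail)
(h) allowed
Total allowed: 7 of 8.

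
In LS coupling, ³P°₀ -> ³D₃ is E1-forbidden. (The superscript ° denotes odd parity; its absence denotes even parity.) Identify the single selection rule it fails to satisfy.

Parity must change: odd → even — ok.
ΔS = 0: S: 1 → 1 — ok.
ΔL = 0, ±1 (not L=0↔0): L: 1 → 2, ΔL = +1 — ok.
ΔJ = 0, ±1 (not J=0↔0): J: 0 → 3, ΔJ = +3 — fails.

the ΔJ = 0, ±1 rule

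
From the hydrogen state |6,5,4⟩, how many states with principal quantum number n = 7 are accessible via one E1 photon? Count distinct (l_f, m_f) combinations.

5

E1 requires Δl = ±1, so l_f ∈ {4, 6}; with 0 ≤ l_f ≤ n_f−1 = 6, the allowed l_f values are {4, 6}.
For l_f = 4: m_f ∈ {m_i−1, m_i, m_i+1} ∩ [−4, 4] = {3, 4} → 2 states.
For l_f = 6: m_f ∈ {m_i−1, m_i, m_i+1} ∩ [−6, 6] = {3, 4, 5} → 3 states.
Total: 5.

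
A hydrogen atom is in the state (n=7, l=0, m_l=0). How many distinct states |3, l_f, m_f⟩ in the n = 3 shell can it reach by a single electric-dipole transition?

3

E1 requires Δl = ±1, so l_f ∈ {-1, 1}; with 0 ≤ l_f ≤ n_f−1 = 2, the allowed l_f values are {1}.
For l_f = 1: m_f ∈ {m_i−1, m_i, m_i+1} ∩ [−1, 1] = {-1, 0, 1} → 3 states.
Total: 3.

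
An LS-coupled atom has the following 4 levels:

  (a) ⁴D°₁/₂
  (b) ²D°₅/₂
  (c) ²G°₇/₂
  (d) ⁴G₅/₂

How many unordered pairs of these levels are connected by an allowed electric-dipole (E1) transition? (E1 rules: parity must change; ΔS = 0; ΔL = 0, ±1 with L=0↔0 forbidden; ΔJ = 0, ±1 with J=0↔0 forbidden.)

0

(a)–(b): forbidden (parity, ΔS, ΔJ).
(a)–(c): forbidden (parity, ΔS, ΔL, ΔJ).
(a)–(d): forbidden (ΔL, ΔJ).
(b)–(c): forbidden (parity, ΔL).
(b)–(d): forbidden (ΔS, ΔL).
(c)–(d): forbidden (ΔS).
Allowed pairs: 0 of 6.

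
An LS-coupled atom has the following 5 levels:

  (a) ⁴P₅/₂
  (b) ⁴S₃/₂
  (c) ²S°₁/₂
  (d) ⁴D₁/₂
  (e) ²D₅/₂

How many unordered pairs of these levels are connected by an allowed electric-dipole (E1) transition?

0

(a)–(b): forbidden (parity).
(a)–(c): forbidden (ΔS, ΔJ).
(a)–(d): forbidden (parity, ΔJ).
(a)–(e): forbidden (parity, ΔS).
(b)–(c): forbidden (ΔS, ΔL).
(b)–(d): forbidden (parity, ΔL).
(b)–(e): forbidden (parity, ΔS, ΔL).
(c)–(d): forbidden (ΔS, ΔL).
(c)–(e): forbidden (ΔL, ΔJ).
(d)–(e): forbidden (parity, ΔS, ΔJ).
Allowed pairs: 0 of 10.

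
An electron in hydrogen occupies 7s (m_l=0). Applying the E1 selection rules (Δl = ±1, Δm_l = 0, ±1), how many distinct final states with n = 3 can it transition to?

3

E1 requires Δl = ±1, so l_f ∈ {-1, 1}; with 0 ≤ l_f ≤ n_f−1 = 2, the allowed l_f values are {1}.
For l_f = 1: m_f ∈ {m_i−1, m_i, m_i+1} ∩ [−1, 1] = {-1, 0, 1} → 3 states.
Total: 3.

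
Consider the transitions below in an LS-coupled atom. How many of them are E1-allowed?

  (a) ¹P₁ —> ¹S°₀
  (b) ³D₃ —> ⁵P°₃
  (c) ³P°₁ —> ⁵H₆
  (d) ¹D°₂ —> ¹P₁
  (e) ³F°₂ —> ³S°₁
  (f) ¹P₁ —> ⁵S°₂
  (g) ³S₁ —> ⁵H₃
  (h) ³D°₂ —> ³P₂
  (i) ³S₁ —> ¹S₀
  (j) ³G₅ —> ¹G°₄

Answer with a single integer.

(a) allowed
(b) forbidden (ΔS fails)
(c) forbidden (ΔS, ΔL, ΔJ fail)
(d) allowed
(e) forbidden (parity, ΔL fail)
(f) forbidden (ΔS fails)
(g) forbidden (parity, ΔS, ΔL, ΔJ fail)
(h) allowed
(i) forbidden (parity, ΔS, ΔL fail)
(j) forbidden (ΔS fails)
Total allowed: 3 of 10.

3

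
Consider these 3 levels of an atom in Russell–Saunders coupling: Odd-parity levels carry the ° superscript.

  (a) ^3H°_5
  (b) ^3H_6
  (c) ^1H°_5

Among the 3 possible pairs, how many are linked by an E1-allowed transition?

(a)–(b): allowed.
(a)–(c): forbidden (parity, ΔS).
(b)–(c): forbidden (ΔS).
Allowed pairs: 1 of 3.

1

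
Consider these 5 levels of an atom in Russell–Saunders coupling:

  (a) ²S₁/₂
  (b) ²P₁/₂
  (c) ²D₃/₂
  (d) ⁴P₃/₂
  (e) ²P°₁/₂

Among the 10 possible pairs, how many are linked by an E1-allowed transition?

(a)–(b): forbidden (parity).
(a)–(c): forbidden (parity, ΔL).
(a)–(d): forbidden (parity, ΔS).
(a)–(e): allowed.
(b)–(c): forbidden (parity).
(b)–(d): forbidden (parity, ΔS).
(b)–(e): allowed.
(c)–(d): forbidden (parity, ΔS).
(c)–(e): allowed.
(d)–(e): forbidden (ΔS).
Allowed pairs: 3 of 10.

3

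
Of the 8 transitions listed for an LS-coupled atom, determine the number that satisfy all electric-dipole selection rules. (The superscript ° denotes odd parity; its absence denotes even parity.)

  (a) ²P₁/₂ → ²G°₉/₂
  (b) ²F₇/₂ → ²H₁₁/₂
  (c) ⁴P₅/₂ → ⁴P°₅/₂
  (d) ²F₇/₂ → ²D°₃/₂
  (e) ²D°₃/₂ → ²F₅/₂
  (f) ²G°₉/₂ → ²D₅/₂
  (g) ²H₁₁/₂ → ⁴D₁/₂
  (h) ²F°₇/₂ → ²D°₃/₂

(a) forbidden (ΔL, ΔJ fail)
(b) forbidden (parity, ΔL, ΔJ fail)
(c) allowed
(d) forbidden (ΔJ fails)
(e) allowed
(f) forbidden (ΔL, ΔJ fail)
(g) forbidden (parity, ΔS, ΔL, ΔJ fail)
(h) forbidden (parity, ΔJ fail)
Total allowed: 2 of 8.

2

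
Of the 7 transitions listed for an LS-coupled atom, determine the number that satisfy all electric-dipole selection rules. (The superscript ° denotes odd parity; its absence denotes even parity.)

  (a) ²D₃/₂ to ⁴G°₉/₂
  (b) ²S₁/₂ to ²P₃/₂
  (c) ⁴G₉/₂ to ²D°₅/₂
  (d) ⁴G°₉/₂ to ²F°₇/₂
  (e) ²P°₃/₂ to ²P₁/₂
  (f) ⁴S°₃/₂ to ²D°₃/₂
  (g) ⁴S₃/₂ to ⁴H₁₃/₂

1

(a) forbidden (ΔS, ΔL, ΔJ fail)
(b) forbidden (parity fails)
(c) forbidden (ΔS, ΔL, ΔJ fail)
(d) forbidden (parity, ΔS fail)
(e) allowed
(f) forbidden (parity, ΔS, ΔL fail)
(g) forbidden (parity, ΔL, ΔJ fail)
Total allowed: 1 of 7.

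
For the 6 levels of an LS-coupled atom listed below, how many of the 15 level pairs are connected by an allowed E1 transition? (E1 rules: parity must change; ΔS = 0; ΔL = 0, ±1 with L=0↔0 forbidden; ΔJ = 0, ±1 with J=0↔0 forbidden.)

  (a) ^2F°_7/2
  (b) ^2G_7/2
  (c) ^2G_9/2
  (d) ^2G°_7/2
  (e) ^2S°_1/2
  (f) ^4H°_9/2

4

(a)–(b): allowed.
(a)–(c): allowed.
(a)–(d): forbidden (parity).
(a)–(e): forbidden (parity, ΔL, ΔJ).
(a)–(f): forbidden (parity, ΔS, ΔL).
(b)–(c): forbidden (parity).
(b)–(d): allowed.
(b)–(e): forbidden (ΔL, ΔJ).
(b)–(f): forbidden (ΔS).
(c)–(d): allowed.
(c)–(e): forbidden (ΔL, ΔJ).
(c)–(f): forbidden (ΔS).
(d)–(e): forbidden (parity, ΔL, ΔJ).
(d)–(f): forbidden (parity, ΔS).
(e)–(f): forbidden (parity, ΔS, ΔL, ΔJ).
Allowed pairs: 4 of 15.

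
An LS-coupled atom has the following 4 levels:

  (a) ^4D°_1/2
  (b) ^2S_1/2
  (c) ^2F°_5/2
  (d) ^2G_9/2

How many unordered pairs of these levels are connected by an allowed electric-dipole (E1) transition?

(a)–(b): forbidden (ΔS, ΔL).
(a)–(c): forbidden (parity, ΔS, ΔJ).
(a)–(d): forbidden (ΔS, ΔL, ΔJ).
(b)–(c): forbidden (ΔL, ΔJ).
(b)–(d): forbidden (parity, ΔL, ΔJ).
(c)–(d): forbidden (ΔJ).
Allowed pairs: 0 of 6.

0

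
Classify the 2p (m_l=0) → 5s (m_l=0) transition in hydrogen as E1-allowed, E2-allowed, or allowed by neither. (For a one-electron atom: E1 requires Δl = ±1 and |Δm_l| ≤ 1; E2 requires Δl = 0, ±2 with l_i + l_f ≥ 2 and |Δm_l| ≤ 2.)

Δl = 0 − 1 = -1; l_i + l_f = 1.
Δm_l = +0.
E1 (Δl = ±1, |Δm_l| ≤ 1): satisfied.
E2 (Δl = 0,±2, l_i+l_f ≥ 2, |Δm_l| ≤ 2): not satisfied.

E1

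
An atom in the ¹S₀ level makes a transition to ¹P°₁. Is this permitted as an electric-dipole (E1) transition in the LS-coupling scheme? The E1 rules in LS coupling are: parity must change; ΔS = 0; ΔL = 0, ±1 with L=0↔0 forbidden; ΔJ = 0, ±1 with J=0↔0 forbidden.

allowed

Parity must change: even → odd — passes.
ΔS = 0: S: 0 → 0 — passes.
ΔL = 0, ±1 (not L=0↔0): L: 0 → 1, ΔL = +1 — passes.
ΔJ = 0, ±1 (not J=0↔0): J: 0 → 1, ΔJ = +1 — passes.
All four E1 rules are satisfied.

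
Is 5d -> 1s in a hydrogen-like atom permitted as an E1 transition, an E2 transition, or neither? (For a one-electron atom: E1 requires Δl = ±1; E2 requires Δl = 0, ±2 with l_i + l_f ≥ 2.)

Δl = 0 − 2 = -2; l_i + l_f = 2.
E1 (Δl = ±1): not satisfied.
E2 (Δl = 0,±2, l_i+l_f ≥ 2): satisfied.

E2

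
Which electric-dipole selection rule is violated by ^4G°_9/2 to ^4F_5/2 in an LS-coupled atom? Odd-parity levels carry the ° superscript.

the ΔJ = 0, ±1 rule

ΔJ = 0, ±1 (not J=0↔0): J: 9/2 → 5/2, ΔJ = -2 — ✗.
Parity must change: odd → even — ✓.
ΔL = 0, ±1 (not L=0↔0): L: 4 → 3, ΔL = -1 — ✓.
ΔS = 0: S: 3/2 → 3/2 — ✓.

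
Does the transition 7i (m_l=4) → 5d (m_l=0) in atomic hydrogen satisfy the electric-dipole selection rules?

l: 6 → 2 (Δl = -4). Δl = ±1 fails.
m_l: 4 → 0 (Δm_l = -4). |Δm_l| ≤ 1 fails.
The transition is electric-dipole forbidden.

forbidden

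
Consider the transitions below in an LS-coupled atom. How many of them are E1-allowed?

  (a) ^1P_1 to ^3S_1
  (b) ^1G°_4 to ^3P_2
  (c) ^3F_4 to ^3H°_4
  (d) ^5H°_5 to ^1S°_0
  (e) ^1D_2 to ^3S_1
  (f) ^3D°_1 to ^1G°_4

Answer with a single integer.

0

(a) forbidden (parity, ΔS fail)
(b) forbidden (ΔS, ΔL, ΔJ fail)
(c) forbidden (ΔL fails)
(d) forbidden (parity, ΔS, ΔL, ΔJ fail)
(e) forbidden (parity, ΔS, ΔL fail)
(f) forbidden (parity, ΔS, ΔL, ΔJ fail)
Total allowed: 0 of 6.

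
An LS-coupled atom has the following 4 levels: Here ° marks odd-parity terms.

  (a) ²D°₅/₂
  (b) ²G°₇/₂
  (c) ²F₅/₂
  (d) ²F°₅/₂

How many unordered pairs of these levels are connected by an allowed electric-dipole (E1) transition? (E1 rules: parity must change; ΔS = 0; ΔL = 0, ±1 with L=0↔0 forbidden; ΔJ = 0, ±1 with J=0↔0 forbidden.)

3

(a)–(b): forbidden (parity, ΔL).
(a)–(c): allowed.
(a)–(d): forbidden (parity).
(b)–(c): allowed.
(b)–(d): forbidden (parity).
(c)–(d): allowed.
Allowed pairs: 3 of 6.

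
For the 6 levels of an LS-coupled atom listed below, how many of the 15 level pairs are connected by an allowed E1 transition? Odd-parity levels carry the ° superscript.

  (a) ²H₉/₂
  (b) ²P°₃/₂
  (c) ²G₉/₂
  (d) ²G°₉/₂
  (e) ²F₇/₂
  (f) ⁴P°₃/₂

3

(a)–(b): forbidden (ΔL, ΔJ).
(a)–(c): forbidden (parity).
(a)–(d): allowed.
(a)–(e): forbidden (parity, ΔL).
(a)–(f): forbidden (ΔS, ΔL, ΔJ).
(b)–(c): forbidden (ΔL, ΔJ).
(b)–(d): forbidden (parity, ΔL, ΔJ).
(b)–(e): forbidden (ΔL, ΔJ).
(b)–(f): forbidden (parity, ΔS).
(c)–(d): allowed.
(c)–(e): forbidden (parity).
(c)–(f): forbidden (ΔS, ΔL, ΔJ).
(d)–(e): allowed.
(d)–(f): forbidden (parity, ΔS, ΔL, ΔJ).
(e)–(f): forbidden (ΔS, ΔL, ΔJ).
Allowed pairs: 3 of 15.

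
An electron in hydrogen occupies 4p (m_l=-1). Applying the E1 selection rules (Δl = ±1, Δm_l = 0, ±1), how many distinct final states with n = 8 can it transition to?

E1 requires Δl = ±1, so l_f ∈ {0, 2}; with 0 ≤ l_f ≤ n_f−1 = 7, the allowed l_f values are {0, 2}.
For l_f = 0: m_f ∈ {m_i−1, m_i, m_i+1} ∩ [−0, 0] = {0} → 1 state.
For l_f = 2: m_f ∈ {m_i−1, m_i, m_i+1} ∩ [−2, 2] = {-2, -1, 0} → 3 states.
Total: 4.

4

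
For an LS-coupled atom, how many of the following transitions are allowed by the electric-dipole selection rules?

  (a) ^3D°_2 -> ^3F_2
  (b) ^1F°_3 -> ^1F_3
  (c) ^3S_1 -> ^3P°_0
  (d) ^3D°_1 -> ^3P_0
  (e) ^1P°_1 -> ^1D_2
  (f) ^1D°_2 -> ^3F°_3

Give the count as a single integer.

(a) allowed
(b) allowed
(c) allowed
(d) allowed
(e) allowed
(f) forbidden (parity, ΔS fail)
Total allowed: 5 of 6.

5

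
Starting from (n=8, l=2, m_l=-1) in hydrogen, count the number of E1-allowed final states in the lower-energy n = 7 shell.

E1 requires Δl = ±1, so l_f ∈ {1, 3}; with 0 ≤ l_f ≤ n_f−1 = 6, the allowed l_f values are {1, 3}.
For l_f = 1: m_f ∈ {m_i−1, m_i, m_i+1} ∩ [−1, 1] = {-1, 0} → 2 states.
For l_f = 3: m_f ∈ {m_i−1, m_i, m_i+1} ∩ [−3, 3] = {-2, -1, 0} → 3 states.
Total: 5.

5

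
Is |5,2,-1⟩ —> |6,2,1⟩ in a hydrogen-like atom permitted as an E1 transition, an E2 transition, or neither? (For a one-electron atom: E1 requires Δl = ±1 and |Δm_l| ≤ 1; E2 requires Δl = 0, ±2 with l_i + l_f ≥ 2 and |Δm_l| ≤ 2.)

E2

Δl = 2 − 2 = +0; l_i + l_f = 4.
Δm_l = +2.
E1 (Δl = ±1, |Δm_l| ≤ 1): not satisfied.
E2 (Δl = 0,±2, l_i+l_f ≥ 2, |Δm_l| ≤ 2): satisfied.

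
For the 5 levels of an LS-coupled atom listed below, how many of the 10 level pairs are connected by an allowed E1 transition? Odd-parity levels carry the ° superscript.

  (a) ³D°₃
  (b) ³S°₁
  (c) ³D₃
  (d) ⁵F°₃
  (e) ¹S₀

(a)–(b): forbidden (parity, ΔL, ΔJ).
(a)–(c): allowed.
(a)–(d): forbidden (parity, ΔS).
(a)–(e): forbidden (ΔS, ΔL, ΔJ).
(b)–(c): forbidden (ΔL, ΔJ).
(b)–(d): forbidden (parity, ΔS, ΔL, ΔJ).
(b)–(e): forbidden (ΔS, ΔL).
(c)–(d): forbidden (ΔS).
(c)–(e): forbidden (parity, ΔS, ΔL, ΔJ).
(d)–(e): forbidden (ΔS, ΔL, ΔJ).
Allowed pairs: 1 of 10.

1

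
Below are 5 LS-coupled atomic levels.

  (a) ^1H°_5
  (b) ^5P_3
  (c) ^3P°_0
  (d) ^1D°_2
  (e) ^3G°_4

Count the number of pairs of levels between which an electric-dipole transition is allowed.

(a)–(b): forbidden (ΔS, ΔL, ΔJ).
(a)–(c): forbidden (parity, ΔS, ΔL, ΔJ).
(a)–(d): forbidden (parity, ΔL, ΔJ).
(a)–(e): forbidden (parity, ΔS).
(b)–(c): forbidden (ΔS, ΔJ).
(b)–(d): forbidden (ΔS).
(b)–(e): forbidden (ΔS, ΔL).
(c)–(d): forbidden (parity, ΔS, ΔJ).
(c)–(e): forbidden (parity, ΔL, ΔJ).
(d)–(e): forbidden (parity, ΔS, ΔL, ΔJ).
Allowed pairs: 0 of 10.

0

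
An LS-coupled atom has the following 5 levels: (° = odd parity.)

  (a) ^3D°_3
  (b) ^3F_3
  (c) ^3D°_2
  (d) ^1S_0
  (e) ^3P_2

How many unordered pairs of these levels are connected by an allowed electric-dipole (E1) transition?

4

(a)–(b): allowed.
(a)–(c): forbidden (parity).
(a)–(d): forbidden (ΔS, ΔL, ΔJ).
(a)–(e): allowed.
(b)–(c): allowed.
(b)–(d): forbidden (parity, ΔS, ΔL, ΔJ).
(b)–(e): forbidden (parity, ΔL).
(c)–(d): forbidden (ΔS, ΔL, ΔJ).
(c)–(e): allowed.
(d)–(e): forbidden (parity, ΔS, ΔJ).
Allowed pairs: 4 of 10.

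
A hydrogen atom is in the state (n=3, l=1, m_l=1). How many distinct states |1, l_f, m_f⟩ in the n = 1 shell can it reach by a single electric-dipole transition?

E1 requires Δl = ±1, so l_f ∈ {0, 2}; with 0 ≤ l_f ≤ n_f−1 = 0, the allowed l_f values are {0}.
For l_f = 0: m_f ∈ {m_i−1, m_i, m_i+1} ∩ [−0, 0] = {0} → 1 state.
Total: 1.

1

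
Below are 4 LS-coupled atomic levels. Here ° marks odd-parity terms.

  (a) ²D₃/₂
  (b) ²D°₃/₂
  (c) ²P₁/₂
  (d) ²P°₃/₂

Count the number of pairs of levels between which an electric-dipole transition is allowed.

(a)–(b): allowed.
(a)–(c): forbidden (parity).
(a)–(d): allowed.
(b)–(c): allowed.
(b)–(d): forbidden (parity).
(c)–(d): allowed.
Allowed pairs: 4 of 6.

4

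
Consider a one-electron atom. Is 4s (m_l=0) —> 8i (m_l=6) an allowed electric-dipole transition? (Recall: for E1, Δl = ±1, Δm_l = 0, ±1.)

forbidden

Δl = 6 − 0 = +6; the E1 rule Δl = ±1 is ✗.
Δm_l = 6 − (0) = +6. E1 requires Δm_l = 0, ±1: ✗.
The transition is electric-dipole forbidden.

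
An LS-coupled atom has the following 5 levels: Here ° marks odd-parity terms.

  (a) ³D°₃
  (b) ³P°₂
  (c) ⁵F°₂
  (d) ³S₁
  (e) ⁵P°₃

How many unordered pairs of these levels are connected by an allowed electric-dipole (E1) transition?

1

(a)–(b): forbidden (parity).
(a)–(c): forbidden (parity, ΔS).
(a)–(d): forbidden (ΔL, ΔJ).
(a)–(e): forbidden (parity, ΔS).
(b)–(c): forbidden (parity, ΔS, ΔL).
(b)–(d): allowed.
(b)–(e): forbidden (parity, ΔS).
(c)–(d): forbidden (ΔS, ΔL).
(c)–(e): forbidden (parity, ΔL).
(d)–(e): forbidden (ΔS, ΔJ).
Allowed pairs: 1 of 10.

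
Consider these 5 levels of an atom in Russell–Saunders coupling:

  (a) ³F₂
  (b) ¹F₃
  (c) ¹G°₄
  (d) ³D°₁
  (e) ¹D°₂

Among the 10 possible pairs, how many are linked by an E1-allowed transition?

(a)–(b): forbidden (parity, ΔS).
(a)–(c): forbidden (ΔS, ΔJ).
(a)–(d): allowed.
(a)–(e): forbidden (ΔS).
(b)–(c): allowed.
(b)–(d): forbidden (ΔS, ΔJ).
(b)–(e): allowed.
(c)–(d): forbidden (parity, ΔS, ΔL, ΔJ).
(c)–(e): forbidden (parity, ΔL, ΔJ).
(d)–(e): forbidden (parity, ΔS).
Allowed pairs: 3 of 10.

3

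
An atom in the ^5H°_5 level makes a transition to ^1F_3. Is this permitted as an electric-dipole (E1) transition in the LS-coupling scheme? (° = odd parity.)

forbidden

Initial level: S=2, L=5, J=5, parity odd. Final level: S=0, L=3, J=3, parity even.
ΔL = 0, ±1 (not L=0↔0): L: 5 → 3, ΔL = -2 — ✗.
Parity must change: odd → even — ✓.
ΔS = 0: S: 2 → 0 — ✗.
ΔJ = 0, ±1 (not J=0↔0): J: 5 → 3, ΔJ = -2 — ✗.
Rule(s) violated: ΔS, ΔL, ΔJ.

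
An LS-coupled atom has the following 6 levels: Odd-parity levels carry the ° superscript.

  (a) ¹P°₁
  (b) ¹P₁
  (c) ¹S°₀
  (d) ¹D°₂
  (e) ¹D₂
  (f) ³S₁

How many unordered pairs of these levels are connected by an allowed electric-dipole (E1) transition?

5

(a)–(b): allowed.
(a)–(c): forbidden (parity).
(a)–(d): forbidden (parity).
(a)–(e): allowed.
(a)–(f): forbidden (ΔS).
(b)–(c): allowed.
(b)–(d): allowed.
(b)–(e): forbidden (parity).
(b)–(f): forbidden (parity, ΔS).
(c)–(d): forbidden (parity, ΔL, ΔJ).
(c)–(e): forbidden (ΔL, ΔJ).
(c)–(f): forbidden (ΔS, ΔL).
(d)–(e): allowed.
(d)–(f): forbidden (ΔS, ΔL).
(e)–(f): forbidden (parity, ΔS, ΔL).
Allowed pairs: 5 of 15.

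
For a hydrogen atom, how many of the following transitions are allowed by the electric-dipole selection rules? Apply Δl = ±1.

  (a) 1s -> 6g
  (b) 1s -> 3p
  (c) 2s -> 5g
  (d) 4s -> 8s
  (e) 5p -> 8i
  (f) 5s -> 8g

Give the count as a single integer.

(a) forbidden — Δl = +4 (E1 requires Δl = ±1)
(b) allowed
(c) forbidden — Δl = +4 (E1 requires Δl = ±1)
(d) forbidden — Δl = +0 (E1 requires Δl = ±1)
(e) forbidden — Δl = +5 (E1 requires Δl = ±1)
(f) forbidden — Δl = +4 (E1 requires Δl = ±1)
Total allowed: 1 of 6.

1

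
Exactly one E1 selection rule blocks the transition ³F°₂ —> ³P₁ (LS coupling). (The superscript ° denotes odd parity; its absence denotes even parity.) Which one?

the ΔL = 0, ±1 rule

Initial level: S=1, L=3, J=2, parity odd. Final level: S=1, L=1, J=1, parity even.
ΔL = 0, ±1 (not L=0↔0): L: 3 → 1, ΔL = -2 — fails.
Parity must change: odd → even — ok.
ΔS = 0: S: 1 → 1 — ok.
ΔJ = 0, ±1 (not J=0↔0): J: 2 → 1, ΔJ = -1 — ok.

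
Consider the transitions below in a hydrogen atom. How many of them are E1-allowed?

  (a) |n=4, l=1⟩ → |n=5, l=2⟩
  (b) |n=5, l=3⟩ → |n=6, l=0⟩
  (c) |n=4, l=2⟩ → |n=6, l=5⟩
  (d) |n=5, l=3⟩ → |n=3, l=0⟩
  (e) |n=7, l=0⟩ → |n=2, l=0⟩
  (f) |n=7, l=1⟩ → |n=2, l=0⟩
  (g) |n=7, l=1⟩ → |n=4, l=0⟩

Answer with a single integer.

(a) allowed
(b) forbidden — Δl = -3 (E1 requires Δl = ±1)
(c) forbidden — Δl = +3 (E1 requires Δl = ±1)
(d) forbidden — Δl = -3 (E1 requires Δl = ±1)
(e) forbidden — Δl = +0 (E1 requires Δl = ±1)
(f) allowed
(g) allowed
Total allowed: 3 of 7.

3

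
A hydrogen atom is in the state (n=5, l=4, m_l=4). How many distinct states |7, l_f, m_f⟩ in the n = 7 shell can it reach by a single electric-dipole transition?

4

E1 requires Δl = ±1, so l_f ∈ {3, 5}; with 0 ≤ l_f ≤ n_f−1 = 6, the allowed l_f values are {3, 5}.
For l_f = 3: m_f ∈ {m_i−1, m_i, m_i+1} ∩ [−3, 3] = {3} → 1 state.
For l_f = 5: m_f ∈ {m_i−1, m_i, m_i+1} ∩ [−5, 5] = {3, 4, 5} → 3 states.
Total: 4.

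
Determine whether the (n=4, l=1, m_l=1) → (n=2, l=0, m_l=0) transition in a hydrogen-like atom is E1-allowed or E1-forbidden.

allowed

l: 1 → 0 (Δl = -1). Δl = ±1 ok.
m_l: 1 → 0 (Δm_l = -1). |Δm_l| ≤ 1 ok.
All E1 selection rules are satisfied.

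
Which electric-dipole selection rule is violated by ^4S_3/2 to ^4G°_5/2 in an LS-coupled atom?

Reading off the term symbols: S 3/2→3/2, L 0→4, J 3/2→5/2, parity even→odd.
Parity must change: even → odd — ok.
ΔS = 0: S: 3/2 → 3/2 — ok.
ΔL = 0, ±1 (not L=0↔0): L: 0 → 4, ΔL = +4 — fails.
ΔJ = 0, ±1 (not J=0↔0): J: 3/2 → 5/2, ΔJ = +1 — ok.

the ΔL = 0, ±1 rule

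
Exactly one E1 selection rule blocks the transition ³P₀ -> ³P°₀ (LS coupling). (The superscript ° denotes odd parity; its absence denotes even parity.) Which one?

Parity must change: even → odd — satisfied.
ΔS = 0: S: 1 → 1 — satisfied.
ΔL = 0, ±1 (not L=0↔0): L: 1 → 1, ΔL = +0 — satisfied.
ΔJ = 0, ±1 (not J=0↔0): J: 0 → 0, ΔJ = +0 — violated.

the J=0 ↔ J=0 exclusion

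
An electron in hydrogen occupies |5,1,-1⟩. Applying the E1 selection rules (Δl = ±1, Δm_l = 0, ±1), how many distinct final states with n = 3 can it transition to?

4

E1 requires Δl = ±1, so l_f ∈ {0, 2}; with 0 ≤ l_f ≤ n_f−1 = 2, the allowed l_f values are {0, 2}.
For l_f = 0: m_f ∈ {m_i−1, m_i, m_i+1} ∩ [−0, 0] = {0} → 1 state.
For l_f = 2: m_f ∈ {m_i−1, m_i, m_i+1} ∩ [−2, 2] = {-2, -1, 0} → 3 states.
Total: 4.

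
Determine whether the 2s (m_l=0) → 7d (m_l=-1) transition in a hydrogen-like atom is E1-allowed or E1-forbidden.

Δl = 2 − 0 = +2; the E1 rule Δl = ±1 is violated.
m_l: 0 → -1 (Δm_l = -1). |Δm_l| ≤ 1 satisfied.
The transition is electric-dipole forbidden.

forbidden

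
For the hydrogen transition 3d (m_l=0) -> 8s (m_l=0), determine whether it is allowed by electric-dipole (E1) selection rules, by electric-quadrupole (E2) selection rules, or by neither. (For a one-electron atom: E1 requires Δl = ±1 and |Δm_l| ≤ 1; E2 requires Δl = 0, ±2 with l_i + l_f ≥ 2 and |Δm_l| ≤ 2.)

E2

Δl = 0 − 2 = -2; l_i + l_f = 2.
Δm_l = +0.
E1 (Δl = ±1, |Δm_l| ≤ 1): not satisfied.
E2 (Δl = 0,±2, l_i+l_f ≥ 2, |Δm_l| ≤ 2): satisfied.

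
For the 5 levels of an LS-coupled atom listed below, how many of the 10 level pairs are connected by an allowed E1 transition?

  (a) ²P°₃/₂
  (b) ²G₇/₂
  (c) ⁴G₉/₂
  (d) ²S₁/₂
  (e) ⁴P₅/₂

(a)–(b): forbidden (ΔL, ΔJ).
(a)–(c): forbidden (ΔS, ΔL, ΔJ).
(a)–(d): allowed.
(a)–(e): forbidden (ΔS).
(b)–(c): forbidden (parity, ΔS).
(b)–(d): forbidden (parity, ΔL, ΔJ).
(b)–(e): forbidden (parity, ΔS, ΔL).
(c)–(d): forbidden (parity, ΔS, ΔL, ΔJ).
(c)–(e): forbidden (parity, ΔL, ΔJ).
(d)–(e): forbidden (parity, ΔS, ΔJ).
Allowed pairs: 1 of 10.

1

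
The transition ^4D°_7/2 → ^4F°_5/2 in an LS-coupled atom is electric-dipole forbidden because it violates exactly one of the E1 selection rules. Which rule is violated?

parity

Parity must change: odd → odd — violated.
ΔJ = 0, ±1 (not J=0↔0): J: 7/2 → 5/2, ΔJ = -1 — satisfied.
ΔS = 0: S: 3/2 → 3/2 — satisfied.
ΔL = 0, ±1 (not L=0↔0): L: 2 → 3, ΔL = +1 — satisfied.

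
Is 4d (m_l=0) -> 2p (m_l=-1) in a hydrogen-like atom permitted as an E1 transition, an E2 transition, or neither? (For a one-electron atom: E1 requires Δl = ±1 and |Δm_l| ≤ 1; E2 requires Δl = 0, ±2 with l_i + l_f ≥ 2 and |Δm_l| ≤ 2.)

E1

Δl = 1 − 2 = -1; l_i + l_f = 3.
Δm_l = -1.
E1 (Δl = ±1, |Δm_l| ≤ 1): satisfied.
E2 (Δl = 0,±2, l_i+l_f ≥ 2, |Δm_l| ≤ 2): not satisfied.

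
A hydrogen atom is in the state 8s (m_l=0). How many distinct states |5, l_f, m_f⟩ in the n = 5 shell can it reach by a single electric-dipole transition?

3

E1 requires Δl = ±1, so l_f ∈ {-1, 1}; with 0 ≤ l_f ≤ n_f−1 = 4, the allowed l_f values are {1}.
For l_f = 1: m_f ∈ {m_i−1, m_i, m_i+1} ∩ [−1, 1] = {-1, 0, 1} → 3 states.
Total: 3.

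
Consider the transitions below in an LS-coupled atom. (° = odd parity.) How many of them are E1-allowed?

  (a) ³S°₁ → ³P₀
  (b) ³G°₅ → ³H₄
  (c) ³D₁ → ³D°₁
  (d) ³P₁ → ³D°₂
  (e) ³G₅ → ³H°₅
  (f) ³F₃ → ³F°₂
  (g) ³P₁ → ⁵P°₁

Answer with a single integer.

(a) allowed
(b) allowed
(c) allowed
(d) allowed
(e) allowed
(f) allowed
(g) forbidden (ΔS fails)
Total allowed: 6 of 7.

6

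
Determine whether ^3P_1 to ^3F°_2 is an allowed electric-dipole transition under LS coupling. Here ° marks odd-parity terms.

Initial level: S=1, L=1, J=1, parity even. Final level: S=1, L=3, J=2, parity odd.
ΔL = 0, ±1 (not L=0↔0): L: 1 → 3, ΔL = +2 — violated.
Parity must change: even → odd — satisfied.
ΔS = 0: S: 1 → 1 — satisfied.
ΔJ = 0, ±1 (not J=0↔0): J: 1 → 2, ΔJ = +1 — satisfied.
Rule(s) violated: ΔL.

forbidden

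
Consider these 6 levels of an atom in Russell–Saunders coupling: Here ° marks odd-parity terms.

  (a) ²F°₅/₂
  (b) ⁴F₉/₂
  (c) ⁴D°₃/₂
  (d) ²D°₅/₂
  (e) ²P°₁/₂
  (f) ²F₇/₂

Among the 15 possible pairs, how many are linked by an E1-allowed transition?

(a)–(b): forbidden (ΔS, ΔJ).
(a)–(c): forbidden (parity, ΔS).
(a)–(d): forbidden (parity).
(a)–(e): forbidden (parity, ΔL, ΔJ).
(a)–(f): allowed.
(b)–(c): forbidden (ΔJ).
(b)–(d): forbidden (ΔS, ΔJ).
(b)–(e): forbidden (ΔS, ΔL, ΔJ).
(b)–(f): forbidden (parity, ΔS).
(c)–(d): forbidden (parity, ΔS).
(c)–(e): forbidden (parity, ΔS).
(c)–(f): forbidden (ΔS, ΔJ).
(d)–(e): forbidden (parity, ΔJ).
(d)–(f): allowed.
(e)–(f): forbidden (ΔL, ΔJ).
Allowed pairs: 2 of 15.

2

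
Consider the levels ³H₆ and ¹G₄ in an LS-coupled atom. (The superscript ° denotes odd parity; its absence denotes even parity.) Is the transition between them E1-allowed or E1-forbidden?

Reading off the term symbols: S 1→0, L 5→4, J 6→4, parity even→even.
Parity must change: even → even — fails.
ΔS = 0: S: 1 → 0 — fails.
ΔL = 0, ±1 (not L=0↔0): L: 5 → 4, ΔL = -1 — passes.
ΔJ = 0, ±1 (not J=0↔0): J: 6 → 4, ΔJ = -2 — fails.
Rule(s) violated: parity, ΔS, ΔJ.

forbidden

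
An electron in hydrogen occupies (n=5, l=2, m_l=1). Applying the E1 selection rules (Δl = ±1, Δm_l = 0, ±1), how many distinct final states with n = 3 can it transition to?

2

E1 requires Δl = ±1, so l_f ∈ {1, 3}; with 0 ≤ l_f ≤ n_f−1 = 2, the allowed l_f values are {1}.
For l_f = 1: m_f ∈ {m_i−1, m_i, m_i+1} ∩ [−1, 1] = {0, 1} → 2 states.
Total: 2.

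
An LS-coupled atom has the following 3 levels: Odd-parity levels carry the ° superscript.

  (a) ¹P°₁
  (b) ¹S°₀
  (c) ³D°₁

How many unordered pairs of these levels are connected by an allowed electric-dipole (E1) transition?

0

(a)–(b): forbidden (parity).
(a)–(c): forbidden (parity, ΔS).
(b)–(c): forbidden (parity, ΔS, ΔL).
Allowed pairs: 0 of 3.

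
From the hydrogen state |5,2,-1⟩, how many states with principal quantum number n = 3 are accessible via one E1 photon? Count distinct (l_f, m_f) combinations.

E1 requires Δl = ±1, so l_f ∈ {1, 3}; with 0 ≤ l_f ≤ n_f−1 = 2, the allowed l_f values are {1}.
For l_f = 1: m_f ∈ {m_i−1, m_i, m_i+1} ∩ [−1, 1] = {-1, 0} → 2 states.
Total: 2.

2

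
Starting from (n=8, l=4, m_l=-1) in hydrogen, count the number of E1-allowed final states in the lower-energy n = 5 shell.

E1 requires Δl = ±1, so l_f ∈ {3, 5}; with 0 ≤ l_f ≤ n_f−1 = 4, the allowed l_f values are {3}.
For l_f = 3: m_f ∈ {m_i−1, m_i, m_i+1} ∩ [−3, 3] = {-2, -1, 0} → 3 states.
Total: 3.

3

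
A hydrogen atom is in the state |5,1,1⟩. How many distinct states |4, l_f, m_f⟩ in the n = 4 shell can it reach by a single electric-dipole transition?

4

E1 requires Δl = ±1, so l_f ∈ {0, 2}; with 0 ≤ l_f ≤ n_f−1 = 3, the allowed l_f values are {0, 2}.
For l_f = 0: m_f ∈ {m_i−1, m_i, m_i+1} ∩ [−0, 0] = {0} → 1 state.
For l_f = 2: m_f ∈ {m_i−1, m_i, m_i+1} ∩ [−2, 2] = {0, 1, 2} → 3 states.
Total: 4.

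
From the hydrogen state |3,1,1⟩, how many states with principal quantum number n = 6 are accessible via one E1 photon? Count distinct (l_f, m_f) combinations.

E1 requires Δl = ±1, so l_f ∈ {0, 2}; with 0 ≤ l_f ≤ n_f−1 = 5, the allowed l_f values are {0, 2}.
For l_f = 0: m_f ∈ {m_i−1, m_i, m_i+1} ∩ [−0, 0] = {0} → 1 state.
For l_f = 2: m_f ∈ {m_i−1, m_i, m_i+1} ∩ [−2, 2] = {0, 1, 2} → 3 states.
Total: 4.

4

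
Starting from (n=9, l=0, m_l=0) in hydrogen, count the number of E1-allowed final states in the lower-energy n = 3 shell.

E1 requires Δl = ±1, so l_f ∈ {-1, 1}; with 0 ≤ l_f ≤ n_f−1 = 2, the allowed l_f values are {1}.
For l_f = 1: m_f ∈ {m_i−1, m_i, m_i+1} ∩ [−1, 1] = {-1, 0, 1} → 3 states.
Total: 3.

3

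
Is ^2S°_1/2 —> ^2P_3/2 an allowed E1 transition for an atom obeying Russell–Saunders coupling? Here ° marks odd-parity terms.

Initial level: S=1/2, L=0, J=1/2, parity odd. Final level: S=1/2, L=1, J=3/2, parity even.
ΔJ = 0, ±1 (not J=0↔0): J: 1/2 → 3/2, ΔJ = +1 — satisfied.
ΔS = 0: S: 1/2 → 1/2 — satisfied.
ΔL = 0, ±1 (not L=0↔0): L: 0 → 1, ΔL = +1 — satisfied.
Parity must change: odd → even — satisfied.
All four E1 rules are satisfied.

allowed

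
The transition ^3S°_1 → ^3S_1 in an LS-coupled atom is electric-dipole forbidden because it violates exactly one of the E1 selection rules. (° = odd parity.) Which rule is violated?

the L=0 ↔ L=0 exclusion

Initial level: S=1, L=0, J=1, parity odd. Final level: S=1, L=0, J=1, parity even.
ΔJ = 0, ±1 (not J=0↔0): J: 1 → 1, ΔJ = +0 — satisfied.
Parity must change: odd → even — satisfied.
ΔS = 0: S: 1 → 1 — satisfied.
ΔL = 0, ±1 (not L=0↔0): L: 0 → 0, ΔL = +0 — violated.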